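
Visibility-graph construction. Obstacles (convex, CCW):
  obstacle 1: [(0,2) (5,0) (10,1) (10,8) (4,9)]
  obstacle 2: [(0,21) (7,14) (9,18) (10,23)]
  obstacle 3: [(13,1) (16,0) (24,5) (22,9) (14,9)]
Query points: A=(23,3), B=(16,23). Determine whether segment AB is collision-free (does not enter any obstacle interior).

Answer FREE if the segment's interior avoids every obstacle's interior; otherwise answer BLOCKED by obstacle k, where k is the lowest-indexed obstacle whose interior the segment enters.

Obstacle 1 [(0,2) (5,0) (10,1) (10,8) (4,9)]:
  edge (0,2)–(5,0): clear
  edge (5,0)–(10,1): clear
  edge (10,1)–(10,8): clear
  edge (10,8)–(4,9): clear
  edge (4,9)–(0,2): clear
  midpoint (39/2,13) outside
  → clear
Obstacle 2 [(0,21) (7,14) (9,18) (10,23)]:
  edge (0,21)–(7,14): clear
  edge (7,14)–(9,18): clear
  edge (9,18)–(10,23): clear
  edge (10,23)–(0,21): clear
  midpoint (39/2,13) outside
  → clear
Obstacle 3 [(13,1) (16,0) (24,5) (22,9) (14,9)]:
  edge (13,1)–(16,0): clear
  edge (16,0)–(24,5): crosses AB
  edge (24,5)–(22,9): clear
  edge (22,9)–(14,9): crosses AB
  edge (14,9)–(13,1): clear
  → BLOCKED

BLOCKED by obstacle 3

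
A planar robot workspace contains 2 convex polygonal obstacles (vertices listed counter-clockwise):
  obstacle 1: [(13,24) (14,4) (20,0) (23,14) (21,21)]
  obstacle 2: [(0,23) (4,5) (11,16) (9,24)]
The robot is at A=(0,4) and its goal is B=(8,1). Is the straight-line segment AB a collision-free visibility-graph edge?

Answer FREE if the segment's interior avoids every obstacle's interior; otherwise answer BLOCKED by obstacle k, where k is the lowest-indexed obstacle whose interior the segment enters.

Obstacle 1 [(13,24) (14,4) (20,0) (23,14) (21,21)]:
  edge (13,24)–(14,4): clear
  edge (14,4)–(20,0): clear
  edge (20,0)–(23,14): clear
  edge (23,14)–(21,21): clear
  edge (21,21)–(13,24): clear
  midpoint (4,5/2) outside
  → clear
Obstacle 2 [(0,23) (4,5) (11,16) (9,24)]:
  edge (0,23)–(4,5): clear
  edge (4,5)–(11,16): clear
  edge (11,16)–(9,24): clear
  edge (9,24)–(0,23): clear
  midpoint (4,5/2) outside
  → clear

FREE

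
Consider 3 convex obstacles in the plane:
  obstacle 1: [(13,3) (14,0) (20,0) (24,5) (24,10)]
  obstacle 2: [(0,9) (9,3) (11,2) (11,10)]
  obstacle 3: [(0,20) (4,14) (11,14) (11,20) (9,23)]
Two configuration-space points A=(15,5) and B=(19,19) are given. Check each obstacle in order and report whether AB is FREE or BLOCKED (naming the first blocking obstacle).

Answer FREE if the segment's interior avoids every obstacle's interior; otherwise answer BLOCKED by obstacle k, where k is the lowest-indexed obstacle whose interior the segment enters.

Obstacle 1 [(13,3) (14,0) (20,0) (24,5) (24,10)]:
  edge (13,3)–(14,0): clear
  edge (14,0)–(20,0): clear
  edge (20,0)–(24,5): clear
  edge (24,5)–(24,10): clear
  edge (24,10)–(13,3): clear
  midpoint (17,12) outside
  → clear
Obstacle 2 [(0,9) (9,3) (11,2) (11,10)]:
  edge (0,9)–(9,3): clear
  edge (9,3)–(11,2): clear
  edge (11,2)–(11,10): clear
  edge (11,10)–(0,9): clear
  midpoint (17,12) outside
  → clear
Obstacle 3 [(0,20) (4,14) (11,14) (11,20) (9,23)]:
  edge (0,20)–(4,14): clear
  edge (4,14)–(11,14): clear
  edge (11,14)–(11,20): clear
  edge (11,20)–(9,23): clear
  edge (9,23)–(0,20): clear
  midpoint (17,12) outside
  → clear

FREE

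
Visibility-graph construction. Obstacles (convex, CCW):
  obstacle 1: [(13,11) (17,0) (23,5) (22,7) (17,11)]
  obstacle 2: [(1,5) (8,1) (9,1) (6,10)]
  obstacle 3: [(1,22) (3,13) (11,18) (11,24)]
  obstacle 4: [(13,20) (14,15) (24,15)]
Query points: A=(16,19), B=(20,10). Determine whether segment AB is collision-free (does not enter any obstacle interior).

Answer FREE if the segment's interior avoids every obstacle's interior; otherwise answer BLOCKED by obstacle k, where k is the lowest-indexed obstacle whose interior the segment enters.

BLOCKED by obstacle 4

Obstacle 1 [(13,11) (17,0) (23,5) (22,7) (17,11)]:
  edge (13,11)–(17,0): clear
  edge (17,0)–(23,5): clear
  edge (23,5)–(22,7): clear
  edge (22,7)–(17,11): clear
  edge (17,11)–(13,11): clear
  midpoint (18,29/2) outside
  → clear
Obstacle 2 [(1,5) (8,1) (9,1) (6,10)]:
  edge (1,5)–(8,1): clear
  edge (8,1)–(9,1): clear
  edge (9,1)–(6,10): clear
  edge (6,10)–(1,5): clear
  midpoint (18,29/2) outside
  → clear
Obstacle 3 [(1,22) (3,13) (11,18) (11,24)]:
  edge (1,22)–(3,13): clear
  edge (3,13)–(11,18): clear
  edge (11,18)–(11,24): clear
  edge (11,24)–(1,22): clear
  midpoint (18,29/2) outside
  → clear
Obstacle 4 [(13,20) (14,15) (24,15)]:
  edge (13,20)–(14,15): clear
  edge (14,15)–(24,15): crosses AB
  edge (24,15)–(13,20): crosses AB
  → BLOCKED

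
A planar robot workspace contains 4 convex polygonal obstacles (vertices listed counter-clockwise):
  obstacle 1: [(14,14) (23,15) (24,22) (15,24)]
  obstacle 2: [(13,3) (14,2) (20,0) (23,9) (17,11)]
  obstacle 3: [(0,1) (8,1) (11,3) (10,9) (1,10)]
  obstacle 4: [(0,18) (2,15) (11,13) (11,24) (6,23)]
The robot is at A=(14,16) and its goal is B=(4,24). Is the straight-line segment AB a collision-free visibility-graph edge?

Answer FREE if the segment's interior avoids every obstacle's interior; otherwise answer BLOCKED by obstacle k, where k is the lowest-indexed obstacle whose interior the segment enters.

Obstacle 1 [(14,14) (23,15) (24,22) (15,24)]:
  edge (14,14)–(23,15): clear
  edge (23,15)–(24,22): clear
  edge (24,22)–(15,24): clear
  edge (15,24)–(14,14): clear
  midpoint (9,20) outside
  → clear
Obstacle 2 [(13,3) (14,2) (20,0) (23,9) (17,11)]:
  edge (13,3)–(14,2): clear
  edge (14,2)–(20,0): clear
  edge (20,0)–(23,9): clear
  edge (23,9)–(17,11): clear
  edge (17,11)–(13,3): clear
  midpoint (9,20) outside
  → clear
Obstacle 3 [(0,1) (8,1) (11,3) (10,9) (1,10)]:
  edge (0,1)–(8,1): clear
  edge (8,1)–(11,3): clear
  edge (11,3)–(10,9): clear
  edge (10,9)–(1,10): clear
  edge (1,10)–(0,1): clear
  midpoint (9,20) outside
  → clear
Obstacle 4 [(0,18) (2,15) (11,13) (11,24) (6,23)]:
  edge (0,18)–(2,15): clear
  edge (2,15)–(11,13): clear
  edge (11,13)–(11,24): crosses AB
  edge (11,24)–(6,23): clear
  edge (6,23)–(0,18): crosses AB
  → BLOCKED

BLOCKED by obstacle 4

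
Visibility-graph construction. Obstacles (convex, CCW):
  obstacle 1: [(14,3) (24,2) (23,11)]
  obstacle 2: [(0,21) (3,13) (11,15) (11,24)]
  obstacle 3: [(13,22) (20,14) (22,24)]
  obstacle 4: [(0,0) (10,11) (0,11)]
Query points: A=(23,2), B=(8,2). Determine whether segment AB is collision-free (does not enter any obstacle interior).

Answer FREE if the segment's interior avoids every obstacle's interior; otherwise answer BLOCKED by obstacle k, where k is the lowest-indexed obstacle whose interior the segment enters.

FREE

Obstacle 1 [(14,3) (24,2) (23,11)]:
  edge (14,3)–(24,2): clear
  edge (24,2)–(23,11): clear
  edge (23,11)–(14,3): clear
  midpoint (31/2,2) outside
  → clear
Obstacle 2 [(0,21) (3,13) (11,15) (11,24)]:
  edge (0,21)–(3,13): clear
  edge (3,13)–(11,15): clear
  edge (11,15)–(11,24): clear
  edge (11,24)–(0,21): clear
  midpoint (31/2,2) outside
  → clear
Obstacle 3 [(13,22) (20,14) (22,24)]:
  edge (13,22)–(20,14): clear
  edge (20,14)–(22,24): clear
  edge (22,24)–(13,22): clear
  midpoint (31/2,2) outside
  → clear
Obstacle 4 [(0,0) (10,11) (0,11)]:
  edge (0,0)–(10,11): clear
  edge (10,11)–(0,11): clear
  edge (0,11)–(0,0): clear
  midpoint (31/2,2) outside
  → clear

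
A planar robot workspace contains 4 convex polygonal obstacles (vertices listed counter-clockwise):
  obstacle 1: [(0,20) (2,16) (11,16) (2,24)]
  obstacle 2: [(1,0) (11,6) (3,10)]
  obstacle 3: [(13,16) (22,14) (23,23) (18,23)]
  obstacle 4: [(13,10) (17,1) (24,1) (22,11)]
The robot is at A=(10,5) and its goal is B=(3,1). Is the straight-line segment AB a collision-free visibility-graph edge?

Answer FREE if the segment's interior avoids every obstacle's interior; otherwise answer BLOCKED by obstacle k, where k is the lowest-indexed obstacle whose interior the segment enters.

FREE

Obstacle 1 [(0,20) (2,16) (11,16) (2,24)]:
  edge (0,20)–(2,16): clear
  edge (2,16)–(11,16): clear
  edge (11,16)–(2,24): clear
  edge (2,24)–(0,20): clear
  midpoint (13/2,3) outside
  → clear
Obstacle 2 [(1,0) (11,6) (3,10)]:
  edge (1,0)–(11,6): clear
  edge (11,6)–(3,10): clear
  edge (3,10)–(1,0): clear
  midpoint (13/2,3) outside
  → clear
Obstacle 3 [(13,16) (22,14) (23,23) (18,23)]:
  edge (13,16)–(22,14): clear
  edge (22,14)–(23,23): clear
  edge (23,23)–(18,23): clear
  edge (18,23)–(13,16): clear
  midpoint (13/2,3) outside
  → clear
Obstacle 4 [(13,10) (17,1) (24,1) (22,11)]:
  edge (13,10)–(17,1): clear
  edge (17,1)–(24,1): clear
  edge (24,1)–(22,11): clear
  edge (22,11)–(13,10): clear
  midpoint (13/2,3) outside
  → clear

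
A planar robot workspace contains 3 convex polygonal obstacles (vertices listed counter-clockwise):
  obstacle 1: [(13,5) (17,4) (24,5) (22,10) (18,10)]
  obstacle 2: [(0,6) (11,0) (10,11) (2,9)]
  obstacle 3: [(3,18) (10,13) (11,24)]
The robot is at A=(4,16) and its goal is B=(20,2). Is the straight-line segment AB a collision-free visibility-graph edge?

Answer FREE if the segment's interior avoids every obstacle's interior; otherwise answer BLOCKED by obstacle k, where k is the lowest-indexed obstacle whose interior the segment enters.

Obstacle 1 [(13,5) (17,4) (24,5) (22,10) (18,10)]:
  edge (13,5)–(17,4): clear
  edge (17,4)–(24,5): crosses AB
  edge (24,5)–(22,10): clear
  edge (22,10)–(18,10): clear
  edge (18,10)–(13,5): crosses AB
  → BLOCKED
Obstacle 2 [(0,6) (11,0) (10,11) (2,9)]:
  edge (0,6)–(11,0): clear
  edge (11,0)–(10,11): crosses AB
  edge (10,11)–(2,9): crosses AB
  edge (2,9)–(0,6): clear
  → BLOCKED
Obstacle 3 [(3,18) (10,13) (11,24)]:
  edge (3,18)–(10,13): clear
  edge (10,13)–(11,24): clear
  edge (11,24)–(3,18): clear
  midpoint (12,9) outside
  → clear

BLOCKED by obstacle 1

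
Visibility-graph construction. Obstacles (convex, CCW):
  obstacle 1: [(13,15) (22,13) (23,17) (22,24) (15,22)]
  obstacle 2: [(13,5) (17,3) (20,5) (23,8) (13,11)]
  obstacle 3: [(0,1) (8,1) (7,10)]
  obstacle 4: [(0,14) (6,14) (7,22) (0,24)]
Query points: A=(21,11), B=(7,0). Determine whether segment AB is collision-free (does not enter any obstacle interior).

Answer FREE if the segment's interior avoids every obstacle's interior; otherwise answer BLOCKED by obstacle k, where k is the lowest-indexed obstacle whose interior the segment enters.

BLOCKED by obstacle 2

Obstacle 1 [(13,15) (22,13) (23,17) (22,24) (15,22)]:
  edge (13,15)–(22,13): clear
  edge (22,13)–(23,17): clear
  edge (23,17)–(22,24): clear
  edge (22,24)–(15,22): clear
  edge (15,22)–(13,15): clear
  midpoint (14,11/2) outside
  → clear
Obstacle 2 [(13,5) (17,3) (20,5) (23,8) (13,11)]:
  edge (13,5)–(17,3): crosses AB
  edge (17,3)–(20,5): clear
  edge (20,5)–(23,8): clear
  edge (23,8)–(13,11): crosses AB
  edge (13,11)–(13,5): clear
  → BLOCKED
Obstacle 3 [(0,1) (8,1) (7,10)]:
  edge (0,1)–(8,1): clear
  edge (8,1)–(7,10): clear
  edge (7,10)–(0,1): clear
  midpoint (14,11/2) outside
  → clear
Obstacle 4 [(0,14) (6,14) (7,22) (0,24)]:
  edge (0,14)–(6,14): clear
  edge (6,14)–(7,22): clear
  edge (7,22)–(0,24): clear
  edge (0,24)–(0,14): clear
  midpoint (14,11/2) outside
  → clear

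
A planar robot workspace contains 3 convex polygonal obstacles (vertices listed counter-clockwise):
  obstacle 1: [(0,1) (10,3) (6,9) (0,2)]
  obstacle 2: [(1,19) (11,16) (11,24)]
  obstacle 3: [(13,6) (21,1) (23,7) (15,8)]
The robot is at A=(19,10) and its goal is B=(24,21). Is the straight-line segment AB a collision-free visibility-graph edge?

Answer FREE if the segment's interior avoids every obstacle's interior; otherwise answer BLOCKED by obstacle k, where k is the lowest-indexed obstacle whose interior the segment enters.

FREE

Obstacle 1 [(0,1) (10,3) (6,9) (0,2)]:
  edge (0,1)–(10,3): clear
  edge (10,3)–(6,9): clear
  edge (6,9)–(0,2): clear
  edge (0,2)–(0,1): clear
  midpoint (43/2,31/2) outside
  → clear
Obstacle 2 [(1,19) (11,16) (11,24)]:
  edge (1,19)–(11,16): clear
  edge (11,16)–(11,24): clear
  edge (11,24)–(1,19): clear
  midpoint (43/2,31/2) outside
  → clear
Obstacle 3 [(13,6) (21,1) (23,7) (15,8)]:
  edge (13,6)–(21,1): clear
  edge (21,1)–(23,7): clear
  edge (23,7)–(15,8): clear
  edge (15,8)–(13,6): clear
  midpoint (43/2,31/2) outside
  → clear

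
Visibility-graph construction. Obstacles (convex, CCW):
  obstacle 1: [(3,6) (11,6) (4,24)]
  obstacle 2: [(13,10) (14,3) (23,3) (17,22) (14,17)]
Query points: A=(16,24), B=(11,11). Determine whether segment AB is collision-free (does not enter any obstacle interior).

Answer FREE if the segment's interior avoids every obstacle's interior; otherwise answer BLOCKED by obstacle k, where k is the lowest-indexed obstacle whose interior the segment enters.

FREE

Obstacle 1 [(3,6) (11,6) (4,24)]:
  edge (3,6)–(11,6): clear
  edge (11,6)–(4,24): clear
  edge (4,24)–(3,6): clear
  midpoint (27/2,35/2) outside
  → clear
Obstacle 2 [(13,10) (14,3) (23,3) (17,22) (14,17)]:
  edge (13,10)–(14,3): clear
  edge (14,3)–(23,3): clear
  edge (23,3)–(17,22): clear
  edge (17,22)–(14,17): clear
  edge (14,17)–(13,10): clear
  midpoint (27/2,35/2) outside
  → clear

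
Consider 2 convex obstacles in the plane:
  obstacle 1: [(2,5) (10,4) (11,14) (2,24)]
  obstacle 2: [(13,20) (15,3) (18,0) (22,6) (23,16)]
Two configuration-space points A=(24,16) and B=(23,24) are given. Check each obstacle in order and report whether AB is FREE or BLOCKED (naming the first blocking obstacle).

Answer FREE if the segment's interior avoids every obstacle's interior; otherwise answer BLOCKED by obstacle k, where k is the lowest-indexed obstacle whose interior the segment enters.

Obstacle 1 [(2,5) (10,4) (11,14) (2,24)]:
  edge (2,5)–(10,4): clear
  edge (10,4)–(11,14): clear
  edge (11,14)–(2,24): clear
  edge (2,24)–(2,5): clear
  midpoint (47/2,20) outside
  → clear
Obstacle 2 [(13,20) (15,3) (18,0) (22,6) (23,16)]:
  edge (13,20)–(15,3): clear
  edge (15,3)–(18,0): clear
  edge (18,0)–(22,6): clear
  edge (22,6)–(23,16): clear
  edge (23,16)–(13,20): clear
  midpoint (47/2,20) outside
  → clear

FREE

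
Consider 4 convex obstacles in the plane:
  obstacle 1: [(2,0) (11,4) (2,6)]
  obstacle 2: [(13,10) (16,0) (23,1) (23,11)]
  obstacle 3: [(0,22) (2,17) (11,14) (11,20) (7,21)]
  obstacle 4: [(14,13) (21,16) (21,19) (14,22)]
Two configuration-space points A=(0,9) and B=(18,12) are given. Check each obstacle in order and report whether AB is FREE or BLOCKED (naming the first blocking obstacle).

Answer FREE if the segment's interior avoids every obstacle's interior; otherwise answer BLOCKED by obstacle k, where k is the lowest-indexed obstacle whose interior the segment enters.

FREE

Obstacle 1 [(2,0) (11,4) (2,6)]:
  edge (2,0)–(11,4): clear
  edge (11,4)–(2,6): clear
  edge (2,6)–(2,0): clear
  midpoint (9,21/2) outside
  → clear
Obstacle 2 [(13,10) (16,0) (23,1) (23,11)]:
  edge (13,10)–(16,0): clear
  edge (16,0)–(23,1): clear
  edge (23,1)–(23,11): clear
  edge (23,11)–(13,10): clear
  midpoint (9,21/2) outside
  → clear
Obstacle 3 [(0,22) (2,17) (11,14) (11,20) (7,21)]:
  edge (0,22)–(2,17): clear
  edge (2,17)–(11,14): clear
  edge (11,14)–(11,20): clear
  edge (11,20)–(7,21): clear
  edge (7,21)–(0,22): clear
  midpoint (9,21/2) outside
  → clear
Obstacle 4 [(14,13) (21,16) (21,19) (14,22)]:
  edge (14,13)–(21,16): clear
  edge (21,16)–(21,19): clear
  edge (21,19)–(14,22): clear
  edge (14,22)–(14,13): clear
  midpoint (9,21/2) outside
  → clear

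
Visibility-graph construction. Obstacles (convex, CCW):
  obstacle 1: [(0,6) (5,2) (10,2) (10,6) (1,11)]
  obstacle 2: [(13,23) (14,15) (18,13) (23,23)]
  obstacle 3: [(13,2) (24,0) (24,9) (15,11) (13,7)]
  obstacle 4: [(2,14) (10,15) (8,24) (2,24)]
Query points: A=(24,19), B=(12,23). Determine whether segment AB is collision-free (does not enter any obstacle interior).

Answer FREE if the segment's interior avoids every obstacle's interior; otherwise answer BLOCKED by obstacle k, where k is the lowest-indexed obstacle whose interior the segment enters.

BLOCKED by obstacle 2

Obstacle 1 [(0,6) (5,2) (10,2) (10,6) (1,11)]:
  edge (0,6)–(5,2): clear
  edge (5,2)–(10,2): clear
  edge (10,2)–(10,6): clear
  edge (10,6)–(1,11): clear
  edge (1,11)–(0,6): clear
  midpoint (18,21) outside
  → clear
Obstacle 2 [(13,23) (14,15) (18,13) (23,23)]:
  edge (13,23)–(14,15): crosses AB
  edge (14,15)–(18,13): clear
  edge (18,13)–(23,23): crosses AB
  edge (23,23)–(13,23): clear
  → BLOCKED
Obstacle 3 [(13,2) (24,0) (24,9) (15,11) (13,7)]:
  edge (13,2)–(24,0): clear
  edge (24,0)–(24,9): clear
  edge (24,9)–(15,11): clear
  edge (15,11)–(13,7): clear
  edge (13,7)–(13,2): clear
  midpoint (18,21) outside
  → clear
Obstacle 4 [(2,14) (10,15) (8,24) (2,24)]:
  edge (2,14)–(10,15): clear
  edge (10,15)–(8,24): clear
  edge (8,24)–(2,24): clear
  edge (2,24)–(2,14): clear
  midpoint (18,21) outside
  → clear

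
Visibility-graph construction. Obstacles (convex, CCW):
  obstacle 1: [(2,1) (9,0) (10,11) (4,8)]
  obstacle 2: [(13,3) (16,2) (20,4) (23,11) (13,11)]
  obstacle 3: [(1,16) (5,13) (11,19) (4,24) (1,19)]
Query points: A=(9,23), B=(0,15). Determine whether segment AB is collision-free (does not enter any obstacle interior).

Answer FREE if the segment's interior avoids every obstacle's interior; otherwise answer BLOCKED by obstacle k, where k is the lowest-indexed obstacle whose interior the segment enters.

BLOCKED by obstacle 3

Obstacle 1 [(2,1) (9,0) (10,11) (4,8)]:
  edge (2,1)–(9,0): clear
  edge (9,0)–(10,11): clear
  edge (10,11)–(4,8): clear
  edge (4,8)–(2,1): clear
  midpoint (9/2,19) outside
  → clear
Obstacle 2 [(13,3) (16,2) (20,4) (23,11) (13,11)]:
  edge (13,3)–(16,2): clear
  edge (16,2)–(20,4): clear
  edge (20,4)–(23,11): clear
  edge (23,11)–(13,11): clear
  edge (13,11)–(13,3): clear
  midpoint (9/2,19) outside
  → clear
Obstacle 3 [(1,16) (5,13) (11,19) (4,24) (1,19)]:
  edge (1,16)–(5,13): crosses AB
  edge (5,13)–(11,19): clear
  edge (11,19)–(4,24): crosses AB
  edge (4,24)–(1,19): clear
  edge (1,19)–(1,16): clear
  → BLOCKED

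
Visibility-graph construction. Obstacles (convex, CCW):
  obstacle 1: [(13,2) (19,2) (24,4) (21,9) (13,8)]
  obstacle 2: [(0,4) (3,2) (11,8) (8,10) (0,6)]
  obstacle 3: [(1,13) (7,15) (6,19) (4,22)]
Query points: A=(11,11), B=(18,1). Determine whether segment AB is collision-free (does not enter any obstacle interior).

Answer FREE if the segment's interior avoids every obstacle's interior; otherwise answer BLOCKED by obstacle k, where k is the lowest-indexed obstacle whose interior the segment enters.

BLOCKED by obstacle 1

Obstacle 1 [(13,2) (19,2) (24,4) (21,9) (13,8)]:
  edge (13,2)–(19,2): crosses AB
  edge (19,2)–(24,4): clear
  edge (24,4)–(21,9): clear
  edge (21,9)–(13,8): crosses AB
  edge (13,8)–(13,2): clear
  → BLOCKED
Obstacle 2 [(0,4) (3,2) (11,8) (8,10) (0,6)]:
  edge (0,4)–(3,2): clear
  edge (3,2)–(11,8): clear
  edge (11,8)–(8,10): clear
  edge (8,10)–(0,6): clear
  edge (0,6)–(0,4): clear
  midpoint (29/2,6) outside
  → clear
Obstacle 3 [(1,13) (7,15) (6,19) (4,22)]:
  edge (1,13)–(7,15): clear
  edge (7,15)–(6,19): clear
  edge (6,19)–(4,22): clear
  edge (4,22)–(1,13): clear
  midpoint (29/2,6) outside
  → clear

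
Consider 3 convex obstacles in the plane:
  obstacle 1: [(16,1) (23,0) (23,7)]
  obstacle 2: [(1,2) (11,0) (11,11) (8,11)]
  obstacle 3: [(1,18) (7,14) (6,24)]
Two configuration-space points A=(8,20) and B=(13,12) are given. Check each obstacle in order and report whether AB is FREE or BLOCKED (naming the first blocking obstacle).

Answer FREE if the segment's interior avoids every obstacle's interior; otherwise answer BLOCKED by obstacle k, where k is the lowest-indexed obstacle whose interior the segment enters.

Obstacle 1 [(16,1) (23,0) (23,7)]:
  edge (16,1)–(23,0): clear
  edge (23,0)–(23,7): clear
  edge (23,7)–(16,1): clear
  midpoint (21/2,16) outside
  → clear
Obstacle 2 [(1,2) (11,0) (11,11) (8,11)]:
  edge (1,2)–(11,0): clear
  edge (11,0)–(11,11): clear
  edge (11,11)–(8,11): clear
  edge (8,11)–(1,2): clear
  midpoint (21/2,16) outside
  → clear
Obstacle 3 [(1,18) (7,14) (6,24)]:
  edge (1,18)–(7,14): clear
  edge (7,14)–(6,24): clear
  edge (6,24)–(1,18): clear
  midpoint (21/2,16) outside
  → clear

FREE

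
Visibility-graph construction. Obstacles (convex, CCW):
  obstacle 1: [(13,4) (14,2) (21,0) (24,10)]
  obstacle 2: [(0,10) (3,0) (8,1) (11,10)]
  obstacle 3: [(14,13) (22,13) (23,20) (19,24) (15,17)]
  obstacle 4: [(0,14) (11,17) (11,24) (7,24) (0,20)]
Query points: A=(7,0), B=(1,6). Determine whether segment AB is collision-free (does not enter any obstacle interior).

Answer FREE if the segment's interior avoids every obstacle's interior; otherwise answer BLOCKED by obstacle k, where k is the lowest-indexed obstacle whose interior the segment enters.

Obstacle 1 [(13,4) (14,2) (21,0) (24,10)]:
  edge (13,4)–(14,2): clear
  edge (14,2)–(21,0): clear
  edge (21,0)–(24,10): clear
  edge (24,10)–(13,4): clear
  midpoint (4,3) outside
  → clear
Obstacle 2 [(0,10) (3,0) (8,1) (11,10)]:
  edge (0,10)–(3,0): crosses AB
  edge (3,0)–(8,1): crosses AB
  edge (8,1)–(11,10): clear
  edge (11,10)–(0,10): clear
  → BLOCKED
Obstacle 3 [(14,13) (22,13) (23,20) (19,24) (15,17)]:
  edge (14,13)–(22,13): clear
  edge (22,13)–(23,20): clear
  edge (23,20)–(19,24): clear
  edge (19,24)–(15,17): clear
  edge (15,17)–(14,13): clear
  midpoint (4,3) outside
  → clear
Obstacle 4 [(0,14) (11,17) (11,24) (7,24) (0,20)]:
  edge (0,14)–(11,17): clear
  edge (11,17)–(11,24): clear
  edge (11,24)–(7,24): clear
  edge (7,24)–(0,20): clear
  edge (0,20)–(0,14): clear
  midpoint (4,3) outside
  → clear

BLOCKED by obstacle 2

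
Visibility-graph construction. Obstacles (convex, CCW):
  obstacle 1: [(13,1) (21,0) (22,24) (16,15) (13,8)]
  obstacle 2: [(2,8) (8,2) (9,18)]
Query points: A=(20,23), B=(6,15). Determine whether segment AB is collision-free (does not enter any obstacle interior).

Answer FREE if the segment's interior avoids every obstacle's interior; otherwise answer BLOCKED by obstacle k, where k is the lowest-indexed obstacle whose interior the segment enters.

Obstacle 1 [(13,1) (21,0) (22,24) (16,15) (13,8)]:
  edge (13,1)–(21,0): clear
  edge (21,0)–(22,24): clear
  edge (22,24)–(16,15): clear
  edge (16,15)–(13,8): clear
  edge (13,8)–(13,1): clear
  midpoint (13,19) outside
  → clear
Obstacle 2 [(2,8) (8,2) (9,18)]:
  edge (2,8)–(8,2): clear
  edge (8,2)–(9,18): crosses AB
  edge (9,18)–(2,8): crosses AB
  → BLOCKED

BLOCKED by obstacle 2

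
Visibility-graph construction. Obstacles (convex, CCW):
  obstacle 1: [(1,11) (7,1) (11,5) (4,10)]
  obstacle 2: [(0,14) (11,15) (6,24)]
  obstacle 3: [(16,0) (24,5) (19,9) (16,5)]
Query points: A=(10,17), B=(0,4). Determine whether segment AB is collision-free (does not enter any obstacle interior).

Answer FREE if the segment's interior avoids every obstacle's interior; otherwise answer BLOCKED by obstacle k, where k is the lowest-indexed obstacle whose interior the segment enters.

Obstacle 1 [(1,11) (7,1) (11,5) (4,10)]:
  edge (1,11)–(7,1): crosses AB
  edge (7,1)–(11,5): clear
  edge (11,5)–(4,10): crosses AB
  edge (4,10)–(1,11): clear
  → BLOCKED
Obstacle 2 [(0,14) (11,15) (6,24)]:
  edge (0,14)–(11,15): crosses AB
  edge (11,15)–(6,24): crosses AB
  edge (6,24)–(0,14): clear
  → BLOCKED
Obstacle 3 [(16,0) (24,5) (19,9) (16,5)]:
  edge (16,0)–(24,5): clear
  edge (24,5)–(19,9): clear
  edge (19,9)–(16,5): clear
  edge (16,5)–(16,0): clear
  midpoint (5,21/2) outside
  → clear

BLOCKED by obstacle 1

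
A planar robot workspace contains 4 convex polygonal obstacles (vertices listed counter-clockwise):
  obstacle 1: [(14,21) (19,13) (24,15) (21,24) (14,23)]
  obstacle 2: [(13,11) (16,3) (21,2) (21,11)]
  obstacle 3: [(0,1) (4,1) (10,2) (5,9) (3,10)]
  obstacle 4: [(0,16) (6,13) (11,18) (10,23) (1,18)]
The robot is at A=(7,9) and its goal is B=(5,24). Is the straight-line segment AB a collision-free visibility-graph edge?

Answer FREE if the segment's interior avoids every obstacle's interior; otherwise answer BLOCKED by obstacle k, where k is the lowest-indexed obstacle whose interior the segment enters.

BLOCKED by obstacle 4

Obstacle 1 [(14,21) (19,13) (24,15) (21,24) (14,23)]:
  edge (14,21)–(19,13): clear
  edge (19,13)–(24,15): clear
  edge (24,15)–(21,24): clear
  edge (21,24)–(14,23): clear
  edge (14,23)–(14,21): clear
  midpoint (6,33/2) outside
  → clear
Obstacle 2 [(13,11) (16,3) (21,2) (21,11)]:
  edge (13,11)–(16,3): clear
  edge (16,3)–(21,2): clear
  edge (21,2)–(21,11): clear
  edge (21,11)–(13,11): clear
  midpoint (6,33/2) outside
  → clear
Obstacle 3 [(0,1) (4,1) (10,2) (5,9) (3,10)]:
  edge (0,1)–(4,1): clear
  edge (4,1)–(10,2): clear
  edge (10,2)–(5,9): clear
  edge (5,9)–(3,10): clear
  edge (3,10)–(0,1): clear
  midpoint (6,33/2) outside
  → clear
Obstacle 4 [(0,16) (6,13) (11,18) (10,23) (1,18)]:
  edge (0,16)–(6,13): clear
  edge (6,13)–(11,18): crosses AB
  edge (11,18)–(10,23): clear
  edge (10,23)–(1,18): crosses AB
  edge (1,18)–(0,16): clear
  → BLOCKED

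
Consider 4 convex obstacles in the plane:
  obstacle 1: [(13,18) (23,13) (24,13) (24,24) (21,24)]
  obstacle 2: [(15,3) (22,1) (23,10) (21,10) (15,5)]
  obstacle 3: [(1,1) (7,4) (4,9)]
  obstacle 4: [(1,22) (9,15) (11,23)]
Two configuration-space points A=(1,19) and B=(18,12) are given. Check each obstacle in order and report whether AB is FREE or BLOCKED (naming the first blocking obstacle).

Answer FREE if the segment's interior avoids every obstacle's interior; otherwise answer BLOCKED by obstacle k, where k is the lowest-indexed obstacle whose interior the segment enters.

Obstacle 1 [(13,18) (23,13) (24,13) (24,24) (21,24)]:
  edge (13,18)–(23,13): clear
  edge (23,13)–(24,13): clear
  edge (24,13)–(24,24): clear
  edge (24,24)–(21,24): clear
  edge (21,24)–(13,18): clear
  midpoint (19/2,31/2) outside
  → clear
Obstacle 2 [(15,3) (22,1) (23,10) (21,10) (15,5)]:
  edge (15,3)–(22,1): clear
  edge (22,1)–(23,10): clear
  edge (23,10)–(21,10): clear
  edge (21,10)–(15,5): clear
  edge (15,5)–(15,3): clear
  midpoint (19/2,31/2) outside
  → clear
Obstacle 3 [(1,1) (7,4) (4,9)]:
  edge (1,1)–(7,4): clear
  edge (7,4)–(4,9): clear
  edge (4,9)–(1,1): clear
  midpoint (19/2,31/2) outside
  → clear
Obstacle 4 [(1,22) (9,15) (11,23)]:
  edge (1,22)–(9,15): crosses AB
  edge (9,15)–(11,23): crosses AB
  edge (11,23)–(1,22): clear
  → BLOCKED

BLOCKED by obstacle 4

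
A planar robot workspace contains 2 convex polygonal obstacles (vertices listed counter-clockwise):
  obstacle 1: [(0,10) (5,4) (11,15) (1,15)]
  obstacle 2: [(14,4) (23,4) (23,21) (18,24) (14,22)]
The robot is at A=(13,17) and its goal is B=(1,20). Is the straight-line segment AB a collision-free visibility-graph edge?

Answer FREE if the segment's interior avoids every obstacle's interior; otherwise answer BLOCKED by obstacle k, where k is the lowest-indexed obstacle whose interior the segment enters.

FREE

Obstacle 1 [(0,10) (5,4) (11,15) (1,15)]:
  edge (0,10)–(5,4): clear
  edge (5,4)–(11,15): clear
  edge (11,15)–(1,15): clear
  edge (1,15)–(0,10): clear
  midpoint (7,37/2) outside
  → clear
Obstacle 2 [(14,4) (23,4) (23,21) (18,24) (14,22)]:
  edge (14,4)–(23,4): clear
  edge (23,4)–(23,21): clear
  edge (23,21)–(18,24): clear
  edge (18,24)–(14,22): clear
  edge (14,22)–(14,4): clear
  midpoint (7,37/2) outside
  → clear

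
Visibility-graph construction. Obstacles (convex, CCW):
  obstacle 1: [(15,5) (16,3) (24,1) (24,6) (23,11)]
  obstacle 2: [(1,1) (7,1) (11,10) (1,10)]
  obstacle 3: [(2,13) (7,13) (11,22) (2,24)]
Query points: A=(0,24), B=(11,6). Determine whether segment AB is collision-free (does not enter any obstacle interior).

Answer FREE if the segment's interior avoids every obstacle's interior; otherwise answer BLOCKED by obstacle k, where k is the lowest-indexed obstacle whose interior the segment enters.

BLOCKED by obstacle 2

Obstacle 1 [(15,5) (16,3) (24,1) (24,6) (23,11)]:
  edge (15,5)–(16,3): clear
  edge (16,3)–(24,1): clear
  edge (24,1)–(24,6): clear
  edge (24,6)–(23,11): clear
  edge (23,11)–(15,5): clear
  midpoint (11/2,15) outside
  → clear
Obstacle 2 [(1,1) (7,1) (11,10) (1,10)]:
  edge (1,1)–(7,1): clear
  edge (7,1)–(11,10): crosses AB
  edge (11,10)–(1,10): crosses AB
  edge (1,10)–(1,1): clear
  → BLOCKED
Obstacle 3 [(2,13) (7,13) (11,22) (2,24)]:
  edge (2,13)–(7,13): crosses AB
  edge (7,13)–(11,22): clear
  edge (11,22)–(2,24): clear
  edge (2,24)–(2,13): crosses AB
  → BLOCKED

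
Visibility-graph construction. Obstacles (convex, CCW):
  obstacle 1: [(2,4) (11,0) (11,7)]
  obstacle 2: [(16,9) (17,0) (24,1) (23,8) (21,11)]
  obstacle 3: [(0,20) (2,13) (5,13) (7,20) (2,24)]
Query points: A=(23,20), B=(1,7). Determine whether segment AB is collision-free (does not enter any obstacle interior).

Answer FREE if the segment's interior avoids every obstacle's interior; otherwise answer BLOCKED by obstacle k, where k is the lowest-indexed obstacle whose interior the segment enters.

Obstacle 1 [(2,4) (11,0) (11,7)]:
  edge (2,4)–(11,0): clear
  edge (11,0)–(11,7): clear
  edge (11,7)–(2,4): clear
  midpoint (12,27/2) outside
  → clear
Obstacle 2 [(16,9) (17,0) (24,1) (23,8) (21,11)]:
  edge (16,9)–(17,0): clear
  edge (17,0)–(24,1): clear
  edge (24,1)–(23,8): clear
  edge (23,8)–(21,11): clear
  edge (21,11)–(16,9): clear
  midpoint (12,27/2) outside
  → clear
Obstacle 3 [(0,20) (2,13) (5,13) (7,20) (2,24)]:
  edge (0,20)–(2,13): clear
  edge (2,13)–(5,13): clear
  edge (5,13)–(7,20): clear
  edge (7,20)–(2,24): clear
  edge (2,24)–(0,20): clear
  midpoint (12,27/2) outside
  → clear

FREE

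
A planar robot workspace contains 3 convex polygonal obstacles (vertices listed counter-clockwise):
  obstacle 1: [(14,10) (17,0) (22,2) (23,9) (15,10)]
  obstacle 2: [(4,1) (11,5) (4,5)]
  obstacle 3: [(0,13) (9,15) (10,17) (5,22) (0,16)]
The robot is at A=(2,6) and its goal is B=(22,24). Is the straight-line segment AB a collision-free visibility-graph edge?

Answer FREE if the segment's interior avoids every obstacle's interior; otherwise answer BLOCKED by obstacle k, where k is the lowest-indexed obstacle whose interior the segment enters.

FREE

Obstacle 1 [(14,10) (17,0) (22,2) (23,9) (15,10)]:
  edge (14,10)–(17,0): clear
  edge (17,0)–(22,2): clear
  edge (22,2)–(23,9): clear
  edge (23,9)–(15,10): clear
  edge (15,10)–(14,10): clear
  midpoint (12,15) outside
  → clear
Obstacle 2 [(4,1) (11,5) (4,5)]:
  edge (4,1)–(11,5): clear
  edge (11,5)–(4,5): clear
  edge (4,5)–(4,1): clear
  midpoint (12,15) outside
  → clear
Obstacle 3 [(0,13) (9,15) (10,17) (5,22) (0,16)]:
  edge (0,13)–(9,15): clear
  edge (9,15)–(10,17): clear
  edge (10,17)–(5,22): clear
  edge (5,22)–(0,16): clear
  edge (0,16)–(0,13): clear
  midpoint (12,15) outside
  → clear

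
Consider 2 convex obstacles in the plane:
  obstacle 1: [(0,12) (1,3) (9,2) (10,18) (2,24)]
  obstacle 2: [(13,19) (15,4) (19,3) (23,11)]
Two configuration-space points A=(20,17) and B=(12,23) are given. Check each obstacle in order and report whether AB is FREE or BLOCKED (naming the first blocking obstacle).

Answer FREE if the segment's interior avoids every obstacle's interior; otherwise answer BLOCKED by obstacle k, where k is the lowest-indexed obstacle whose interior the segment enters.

FREE

Obstacle 1 [(0,12) (1,3) (9,2) (10,18) (2,24)]:
  edge (0,12)–(1,3): clear
  edge (1,3)–(9,2): clear
  edge (9,2)–(10,18): clear
  edge (10,18)–(2,24): clear
  edge (2,24)–(0,12): clear
  midpoint (16,20) outside
  → clear
Obstacle 2 [(13,19) (15,4) (19,3) (23,11)]:
  edge (13,19)–(15,4): clear
  edge (15,4)–(19,3): clear
  edge (19,3)–(23,11): clear
  edge (23,11)–(13,19): clear
  midpoint (16,20) outside
  → clear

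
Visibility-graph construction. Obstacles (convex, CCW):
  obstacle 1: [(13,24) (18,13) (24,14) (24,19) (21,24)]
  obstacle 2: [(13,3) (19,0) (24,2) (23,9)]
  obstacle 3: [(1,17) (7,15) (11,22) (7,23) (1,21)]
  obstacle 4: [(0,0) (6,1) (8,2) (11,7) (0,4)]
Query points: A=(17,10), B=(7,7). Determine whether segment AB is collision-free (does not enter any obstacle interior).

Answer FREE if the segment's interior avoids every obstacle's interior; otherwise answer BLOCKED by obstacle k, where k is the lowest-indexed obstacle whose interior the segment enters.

FREE

Obstacle 1 [(13,24) (18,13) (24,14) (24,19) (21,24)]:
  edge (13,24)–(18,13): clear
  edge (18,13)–(24,14): clear
  edge (24,14)–(24,19): clear
  edge (24,19)–(21,24): clear
  edge (21,24)–(13,24): clear
  midpoint (12,17/2) outside
  → clear
Obstacle 2 [(13,3) (19,0) (24,2) (23,9)]:
  edge (13,3)–(19,0): clear
  edge (19,0)–(24,2): clear
  edge (24,2)–(23,9): clear
  edge (23,9)–(13,3): clear
  midpoint (12,17/2) outside
  → clear
Obstacle 3 [(1,17) (7,15) (11,22) (7,23) (1,21)]:
  edge (1,17)–(7,15): clear
  edge (7,15)–(11,22): clear
  edge (11,22)–(7,23): clear
  edge (7,23)–(1,21): clear
  edge (1,21)–(1,17): clear
  midpoint (12,17/2) outside
  → clear
Obstacle 4 [(0,0) (6,1) (8,2) (11,7) (0,4)]:
  edge (0,0)–(6,1): clear
  edge (6,1)–(8,2): clear
  edge (8,2)–(11,7): clear
  edge (11,7)–(0,4): clear
  edge (0,4)–(0,0): clear
  midpoint (12,17/2) outside
  → clear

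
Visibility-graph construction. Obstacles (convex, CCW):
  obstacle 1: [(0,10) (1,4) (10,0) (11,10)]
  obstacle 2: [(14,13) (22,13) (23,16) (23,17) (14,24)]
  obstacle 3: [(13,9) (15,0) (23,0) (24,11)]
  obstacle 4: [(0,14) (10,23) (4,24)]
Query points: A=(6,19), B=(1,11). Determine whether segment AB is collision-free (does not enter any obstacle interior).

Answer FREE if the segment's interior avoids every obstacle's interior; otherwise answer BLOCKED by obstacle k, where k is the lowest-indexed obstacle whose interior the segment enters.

Obstacle 1 [(0,10) (1,4) (10,0) (11,10)]:
  edge (0,10)–(1,4): clear
  edge (1,4)–(10,0): clear
  edge (10,0)–(11,10): clear
  edge (11,10)–(0,10): clear
  midpoint (7/2,15) outside
  → clear
Obstacle 2 [(14,13) (22,13) (23,16) (23,17) (14,24)]:
  edge (14,13)–(22,13): clear
  edge (22,13)–(23,16): clear
  edge (23,16)–(23,17): clear
  edge (23,17)–(14,24): clear
  edge (14,24)–(14,13): clear
  midpoint (7/2,15) outside
  → clear
Obstacle 3 [(13,9) (15,0) (23,0) (24,11)]:
  edge (13,9)–(15,0): clear
  edge (15,0)–(23,0): clear
  edge (23,0)–(24,11): clear
  edge (24,11)–(13,9): clear
  midpoint (7/2,15) outside
  → clear
Obstacle 4 [(0,14) (10,23) (4,24)]:
  edge (0,14)–(10,23): clear
  edge (10,23)–(4,24): clear
  edge (4,24)–(0,14): clear
  midpoint (7/2,15) outside
  → clear

FREE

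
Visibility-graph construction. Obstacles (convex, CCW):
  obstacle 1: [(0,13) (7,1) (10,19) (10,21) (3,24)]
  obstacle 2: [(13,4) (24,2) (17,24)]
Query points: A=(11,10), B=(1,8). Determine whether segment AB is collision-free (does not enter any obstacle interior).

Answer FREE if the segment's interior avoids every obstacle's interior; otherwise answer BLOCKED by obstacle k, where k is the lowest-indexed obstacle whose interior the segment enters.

BLOCKED by obstacle 1

Obstacle 1 [(0,13) (7,1) (10,19) (10,21) (3,24)]:
  edge (0,13)–(7,1): crosses AB
  edge (7,1)–(10,19): crosses AB
  edge (10,19)–(10,21): clear
  edge (10,21)–(3,24): clear
  edge (3,24)–(0,13): clear
  → BLOCKED
Obstacle 2 [(13,4) (24,2) (17,24)]:
  edge (13,4)–(24,2): clear
  edge (24,2)–(17,24): clear
  edge (17,24)–(13,4): clear
  midpoint (6,9) outside
  → clear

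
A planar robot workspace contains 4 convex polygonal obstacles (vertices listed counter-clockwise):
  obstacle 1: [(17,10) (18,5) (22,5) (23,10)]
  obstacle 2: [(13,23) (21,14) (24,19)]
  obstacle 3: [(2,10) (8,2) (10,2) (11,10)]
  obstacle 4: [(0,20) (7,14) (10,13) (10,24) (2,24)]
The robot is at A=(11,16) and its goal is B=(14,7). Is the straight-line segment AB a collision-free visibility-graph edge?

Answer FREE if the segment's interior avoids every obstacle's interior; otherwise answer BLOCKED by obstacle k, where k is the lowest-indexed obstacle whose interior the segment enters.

Obstacle 1 [(17,10) (18,5) (22,5) (23,10)]:
  edge (17,10)–(18,5): clear
  edge (18,5)–(22,5): clear
  edge (22,5)–(23,10): clear
  edge (23,10)–(17,10): clear
  midpoint (25/2,23/2) outside
  → clear
Obstacle 2 [(13,23) (21,14) (24,19)]:
  edge (13,23)–(21,14): clear
  edge (21,14)–(24,19): clear
  edge (24,19)–(13,23): clear
  midpoint (25/2,23/2) outside
  → clear
Obstacle 3 [(2,10) (8,2) (10,2) (11,10)]:
  edge (2,10)–(8,2): clear
  edge (8,2)–(10,2): clear
  edge (10,2)–(11,10): clear
  edge (11,10)–(2,10): clear
  midpoint (25/2,23/2) outside
  → clear
Obstacle 4 [(0,20) (7,14) (10,13) (10,24) (2,24)]:
  edge (0,20)–(7,14): clear
  edge (7,14)–(10,13): clear
  edge (10,13)–(10,24): clear
  edge (10,24)–(2,24): clear
  edge (2,24)–(0,20): clear
  midpoint (25/2,23/2) outside
  → clear

FREE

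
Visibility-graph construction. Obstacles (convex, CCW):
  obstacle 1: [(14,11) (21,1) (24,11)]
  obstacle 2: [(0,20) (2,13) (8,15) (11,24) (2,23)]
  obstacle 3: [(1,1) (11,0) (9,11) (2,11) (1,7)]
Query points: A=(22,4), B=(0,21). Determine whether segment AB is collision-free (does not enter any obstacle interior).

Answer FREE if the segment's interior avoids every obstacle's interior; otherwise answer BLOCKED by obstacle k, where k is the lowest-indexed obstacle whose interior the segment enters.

Obstacle 1 [(14,11) (21,1) (24,11)]:
  edge (14,11)–(21,1): crosses AB
  edge (21,1)–(24,11): crosses AB
  edge (24,11)–(14,11): clear
  → BLOCKED
Obstacle 2 [(0,20) (2,13) (8,15) (11,24) (2,23)]:
  edge (0,20)–(2,13): clear
  edge (2,13)–(8,15): crosses AB
  edge (8,15)–(11,24): clear
  edge (11,24)–(2,23): clear
  edge (2,23)–(0,20): crosses AB
  → BLOCKED
Obstacle 3 [(1,1) (11,0) (9,11) (2,11) (1,7)]:
  edge (1,1)–(11,0): clear
  edge (11,0)–(9,11): clear
  edge (9,11)–(2,11): clear
  edge (2,11)–(1,7): clear
  edge (1,7)–(1,1): clear
  midpoint (11,25/2) outside
  → clear

BLOCKED by obstacle 1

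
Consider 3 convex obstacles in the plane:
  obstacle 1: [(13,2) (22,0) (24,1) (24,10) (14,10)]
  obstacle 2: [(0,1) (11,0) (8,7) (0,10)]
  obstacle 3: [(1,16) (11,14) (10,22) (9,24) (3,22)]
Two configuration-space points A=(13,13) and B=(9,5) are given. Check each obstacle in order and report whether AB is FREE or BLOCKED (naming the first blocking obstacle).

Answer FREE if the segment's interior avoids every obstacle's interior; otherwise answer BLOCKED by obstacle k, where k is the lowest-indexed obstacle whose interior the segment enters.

FREE

Obstacle 1 [(13,2) (22,0) (24,1) (24,10) (14,10)]:
  edge (13,2)–(22,0): clear
  edge (22,0)–(24,1): clear
  edge (24,1)–(24,10): clear
  edge (24,10)–(14,10): clear
  edge (14,10)–(13,2): clear
  midpoint (11,9) outside
  → clear
Obstacle 2 [(0,1) (11,0) (8,7) (0,10)]:
  edge (0,1)–(11,0): clear
  edge (11,0)–(8,7): clear
  edge (8,7)–(0,10): clear
  edge (0,10)–(0,1): clear
  midpoint (11,9) outside
  → clear
Obstacle 3 [(1,16) (11,14) (10,22) (9,24) (3,22)]:
  edge (1,16)–(11,14): clear
  edge (11,14)–(10,22): clear
  edge (10,22)–(9,24): clear
  edge (9,24)–(3,22): clear
  edge (3,22)–(1,16): clear
  midpoint (11,9) outside
  → clear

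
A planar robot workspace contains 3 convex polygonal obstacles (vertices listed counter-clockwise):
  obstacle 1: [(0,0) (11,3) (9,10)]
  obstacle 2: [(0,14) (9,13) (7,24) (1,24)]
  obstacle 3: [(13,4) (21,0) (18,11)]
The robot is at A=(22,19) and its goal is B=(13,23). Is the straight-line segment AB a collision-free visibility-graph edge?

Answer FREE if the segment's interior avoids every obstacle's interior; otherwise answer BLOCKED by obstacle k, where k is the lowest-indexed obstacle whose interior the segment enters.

FREE

Obstacle 1 [(0,0) (11,3) (9,10)]:
  edge (0,0)–(11,3): clear
  edge (11,3)–(9,10): clear
  edge (9,10)–(0,0): clear
  midpoint (35/2,21) outside
  → clear
Obstacle 2 [(0,14) (9,13) (7,24) (1,24)]:
  edge (0,14)–(9,13): clear
  edge (9,13)–(7,24): clear
  edge (7,24)–(1,24): clear
  edge (1,24)–(0,14): clear
  midpoint (35/2,21) outside
  → clear
Obstacle 3 [(13,4) (21,0) (18,11)]:
  edge (13,4)–(21,0): clear
  edge (21,0)–(18,11): clear
  edge (18,11)–(13,4): clear
  midpoint (35/2,21) outside
  → clear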